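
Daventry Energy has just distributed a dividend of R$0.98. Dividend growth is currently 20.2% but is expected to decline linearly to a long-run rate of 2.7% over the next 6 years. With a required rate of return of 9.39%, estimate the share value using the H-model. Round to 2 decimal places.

H-model: P₀ = D₀[(1+g_L) + H(g_S−g_L)]/(r−g_L), with H = 6/2 = 3.
P₀ = 0.98 × [(1+0.027) + 3×(0.202−0.027)] / (0.0939−0.027)
   = 0.98 × 1.5520 / 0.0669 = 22.7348

R$22.73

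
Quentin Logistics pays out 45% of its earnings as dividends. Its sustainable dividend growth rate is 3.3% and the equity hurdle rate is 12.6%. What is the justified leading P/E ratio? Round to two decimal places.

Justified leading P/E = b/(r−g) = 0.45/(0.126−0.033) = 4.8387

4.84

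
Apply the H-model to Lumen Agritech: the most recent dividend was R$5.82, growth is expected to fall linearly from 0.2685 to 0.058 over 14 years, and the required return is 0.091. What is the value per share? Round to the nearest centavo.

R$446.46

H-model: P₀ = D₀[(1+g_L) + H(g_S−g_L)]/(r−g_L), with H = 14/2 = 7.
P₀ = 5.82 × [(1+0.058) + 7×(0.2685−0.058)] / (0.091−0.058)
   = 5.82 × 2.5315 / 0.033 = 446.4645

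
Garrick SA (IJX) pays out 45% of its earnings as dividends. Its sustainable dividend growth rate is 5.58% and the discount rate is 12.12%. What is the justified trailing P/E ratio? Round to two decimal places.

7.26

Justified trailing P/E = b(1+g)/(r−g) = 0.45×(1+0.0558)/(0.1212−0.0558) = 7.2647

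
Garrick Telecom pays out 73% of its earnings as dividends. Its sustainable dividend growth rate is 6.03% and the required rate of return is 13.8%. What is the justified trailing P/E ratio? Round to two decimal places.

9.96

Justified trailing P/E = b(1+g)/(r−g) = 0.73×(1+0.0603)/(0.138−0.0603) = 9.9616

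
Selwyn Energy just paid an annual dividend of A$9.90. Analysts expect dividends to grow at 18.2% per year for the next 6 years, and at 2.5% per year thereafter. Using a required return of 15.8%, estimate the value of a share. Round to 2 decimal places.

Two-stage DDM. Project D₁…D_6 at 0.182, terminal growth 0.025, discount at r = 0.158.
D_1 = 11.7018
D_2 = 13.8315
D_3 = 16.3489
D_4 = 19.3244
D_5 = 22.8414
D_6 = 26.9985
Terminal value at t=6: TV = D_7/(r−g) = 27.6735/(0.158−0.025) = 208.0713
P₀ = 11.7018/(1+0.158)^1 + 13.8315/(1+0.158)^2 + 16.3489/(1+0.158)^3 + 19.3244/(1+0.158)^4 + 22.8414/(1+0.158)^5 + 26.9985/(1+0.158)^6 + 208.0713/(1+0.158)^6 = 150.1509

A$150.15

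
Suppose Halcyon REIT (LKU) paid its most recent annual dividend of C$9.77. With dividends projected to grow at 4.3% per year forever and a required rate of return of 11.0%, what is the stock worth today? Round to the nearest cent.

C$152.09

Gordon growth model: P₀ = D₁/(r − g). D₁ = 9.77 × (1 + 0.043) = 10.1901.
P₀ = 10.1901 / (0.11 − 0.043) = 10.1901 / 0.067 = 152.0912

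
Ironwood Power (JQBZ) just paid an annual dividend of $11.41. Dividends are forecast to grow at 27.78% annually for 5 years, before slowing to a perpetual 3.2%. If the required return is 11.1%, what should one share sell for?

$388.48

Two-stage DDM. Project D₁…D_5 at 0.2778, terminal growth 0.032, discount at r = 0.111.
D_1 = 14.5797
D_2 = 18.6299
D_3 = 23.8053
D_4 = 30.4185
D_5 = 38.8687
Terminal value at t=5: TV = D_6/(r−g) = 40.1125/(0.111−0.032) = 507.7532
P₀ = 14.5797/(1+0.111)^1 + 18.6299/(1+0.111)^2 + 23.8053/(1+0.111)^3 + 30.4185/(1+0.111)^4 + 38.8687/(1+0.111)^5 + 507.7532/(1+0.111)^5 = 388.4773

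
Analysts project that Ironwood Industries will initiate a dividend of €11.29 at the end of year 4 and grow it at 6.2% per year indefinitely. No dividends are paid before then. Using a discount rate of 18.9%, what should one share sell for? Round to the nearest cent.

€52.89

Deferred-dividend DDM. At t=3 the remaining stream is a growing perpetuity with first payment D_4 = 11.29.
V_3 = D_4/(r−g) = 11.29/(0.189−0.062) = 88.8976
P₀ = V_3/(1+r)^3 = 88.8976/(1+0.189)^3 = 52.8865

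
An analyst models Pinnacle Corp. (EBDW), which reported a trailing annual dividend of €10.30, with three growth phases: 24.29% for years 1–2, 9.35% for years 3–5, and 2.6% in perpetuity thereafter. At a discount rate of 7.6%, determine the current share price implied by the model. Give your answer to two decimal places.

€364.22

Three-stage DDM. Project D₁…D_5; terminal Gordon value at t=5 with g = 0.026; discount at r = 0.076.
D_1 = 12.8019
D_2 = 15.9114
D_3 = 17.3992
D_4 = 19.0260
D_5 = 20.8049
TV_5 = 21.3458/(0.076−0.026) = 426.9169
P₀ = Σ Dₜ/(1+r)ᵗ + TV_5/(1+r)^5 = 364.2192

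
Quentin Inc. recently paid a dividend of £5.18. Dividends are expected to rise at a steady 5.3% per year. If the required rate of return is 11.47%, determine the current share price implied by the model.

£88.40

Gordon growth model: P₀ = D₁/(r − g). D₁ = 5.18 × (1 + 0.053) = 5.4545.
P₀ = 5.4545 / (0.1147 − 0.053) = 5.4545 / 0.0617 = 88.4042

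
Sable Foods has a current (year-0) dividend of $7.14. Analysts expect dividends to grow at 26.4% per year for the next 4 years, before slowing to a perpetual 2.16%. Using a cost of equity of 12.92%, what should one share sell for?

$144.60

Two-stage DDM. Project D₁…D_4 at 0.264, terminal growth 0.0216, discount at r = 0.1292.
D_1 = 9.0250
D_2 = 11.4075
D_3 = 14.4191
D_4 = 18.2258
Terminal value at t=4: TV = D_5/(r−g) = 18.6195/(0.1292−0.0216) = 173.0434
P₀ = 9.0250/(1+0.1292)^1 + 11.4075/(1+0.1292)^2 + 14.4191/(1+0.1292)^3 + 18.2258/(1+0.1292)^4 + 173.0434/(1+0.1292)^4 = 144.5950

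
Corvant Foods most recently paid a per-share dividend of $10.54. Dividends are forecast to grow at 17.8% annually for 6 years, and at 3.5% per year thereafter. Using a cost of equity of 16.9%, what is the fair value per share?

$150.21

Two-stage DDM. Project D₁…D_6 at 0.178, terminal growth 0.035, discount at r = 0.169.
D_1 = 12.4161
D_2 = 14.6262
D_3 = 17.2297
D_4 = 20.2965
D_5 = 23.9093
D_6 = 28.1652
Terminal value at t=6: TV = D_7/(r−g) = 29.1509/(0.169−0.035) = 217.5444
P₀ = 12.4161/(1+0.169)^1 + 14.6262/(1+0.169)^2 + 17.2297/(1+0.169)^3 + 20.2965/(1+0.169)^4 + 23.9093/(1+0.169)^5 + 28.1652/(1+0.169)^6 + 217.5444/(1+0.169)^6 = 150.2095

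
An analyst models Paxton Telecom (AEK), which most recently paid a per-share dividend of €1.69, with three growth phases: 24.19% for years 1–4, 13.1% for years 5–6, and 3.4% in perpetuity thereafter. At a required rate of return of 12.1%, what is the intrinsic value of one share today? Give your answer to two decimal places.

Three-stage DDM. Project D₁…D_6; terminal Gordon value at t=6 with g = 0.034; discount at r = 0.121.
D_1 = 2.0988
D_2 = 2.6065
D_3 = 3.2370
D_4 = 4.0201
D_5 = 4.5467
D_6 = 5.1423
TV_6 = 5.3172/(0.121−0.034) = 61.1167
P₀ = Σ Dₜ/(1+r)ᵗ + TV_6/(1+r)^6 = 44.7481

€44.75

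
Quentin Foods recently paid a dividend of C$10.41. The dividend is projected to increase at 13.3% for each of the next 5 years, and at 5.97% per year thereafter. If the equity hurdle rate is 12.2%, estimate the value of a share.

Two-stage DDM. Project D₁…D_5 at 0.133, terminal growth 0.0597, discount at r = 0.122.
D_1 = 11.7945
D_2 = 13.3632
D_3 = 15.1405
D_4 = 17.1542
D_5 = 19.4357
Terminal value at t=5: TV = D_6/(r−g) = 20.5960/(0.122−0.0597) = 330.5942
P₀ = 11.7945/(1+0.122)^1 + 13.3632/(1+0.122)^2 + 15.1405/(1+0.122)^3 + 17.1542/(1+0.122)^4 + 19.4357/(1+0.122)^5 + 330.5942/(1+0.122)^5 = 239.5231

C$239.52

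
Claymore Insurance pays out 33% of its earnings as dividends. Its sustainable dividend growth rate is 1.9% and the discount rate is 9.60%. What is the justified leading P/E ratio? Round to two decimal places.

Justified leading P/E = b/(r−g) = 0.33/(0.096−0.019) = 4.2857

4.29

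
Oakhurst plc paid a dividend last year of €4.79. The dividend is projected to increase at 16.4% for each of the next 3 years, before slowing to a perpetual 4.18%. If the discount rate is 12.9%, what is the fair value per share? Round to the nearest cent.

€78.00

Two-stage DDM. Project D₁…D_3 at 0.164, terminal growth 0.0418, discount at r = 0.129.
D_1 = 5.5756
D_2 = 6.4900
D_3 = 7.5543
Terminal value at t=3: TV = D_4/(r−g) = 7.8701/(0.129−0.0418) = 90.2531
P₀ = 5.5756/(1+0.129)^1 + 6.4900/(1+0.129)^2 + 7.5543/(1+0.129)^3 + 90.2531/(1+0.129)^3 = 77.9958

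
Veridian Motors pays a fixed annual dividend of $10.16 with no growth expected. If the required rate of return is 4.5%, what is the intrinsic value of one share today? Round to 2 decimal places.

$225.78

Zero-growth DDM (perpetuity): P₀ = D/r = 10.16 / 0.045 = 225.7778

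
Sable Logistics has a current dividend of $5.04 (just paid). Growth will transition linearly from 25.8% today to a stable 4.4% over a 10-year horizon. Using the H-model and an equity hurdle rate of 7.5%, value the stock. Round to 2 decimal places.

$343.70

H-model: P₀ = D₀[(1+g_L) + H(g_S−g_L)]/(r−g_L), with H = 10/2 = 5.
P₀ = 5.04 × [(1+0.044) + 5×(0.258−0.044)] / (0.075−0.044)
   = 5.04 × 2.1140 / 0.031 = 343.6955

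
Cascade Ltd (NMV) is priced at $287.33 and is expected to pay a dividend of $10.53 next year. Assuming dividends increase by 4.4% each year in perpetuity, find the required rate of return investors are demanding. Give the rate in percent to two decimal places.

8.06%

Rearranging the constant-growth DDM: r = D₁/P₀ + g.
r = 10.5300 / 287.33 + 0.044 = 0.03665 + 0.044 = 0.08065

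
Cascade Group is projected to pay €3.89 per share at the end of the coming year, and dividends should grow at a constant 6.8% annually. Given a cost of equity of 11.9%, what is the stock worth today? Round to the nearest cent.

Gordon growth model: P₀ = D₁/(r − g), with D₁ = 3.89 given directly.
P₀ = 3.8900 / (0.119 − 0.068) = 3.8900 / 0.051 = 76.2745

€76.27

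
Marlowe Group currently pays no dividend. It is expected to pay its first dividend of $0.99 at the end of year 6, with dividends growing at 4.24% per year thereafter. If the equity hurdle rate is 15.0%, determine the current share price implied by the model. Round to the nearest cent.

$4.57

Deferred-dividend DDM. At t=5 the remaining stream is a growing perpetuity with first payment D_6 = 0.99.
V_5 = D_6/(r−g) = 0.99/(0.15−0.0424) = 9.2007
P₀ = V_5/(1+r)^5 = 9.2007/(1+0.15)^5 = 4.5744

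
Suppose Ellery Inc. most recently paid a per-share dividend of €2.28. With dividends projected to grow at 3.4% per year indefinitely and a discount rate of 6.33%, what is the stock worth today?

Gordon growth model: P₀ = D₁/(r − g). D₁ = 2.28 × (1 + 0.034) = 2.3575.
P₀ = 2.3575 / (0.0633 − 0.034) = 2.3575 / 0.0293 = 80.4614

€80.46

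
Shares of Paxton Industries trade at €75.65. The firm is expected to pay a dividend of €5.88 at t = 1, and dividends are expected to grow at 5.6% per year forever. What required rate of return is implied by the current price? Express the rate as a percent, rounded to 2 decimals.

13.37%

Rearranging the constant-growth DDM: r = D₁/P₀ + g.
r = 5.8800 / 75.65 + 0.056 = 0.07773 + 0.056 = 0.13373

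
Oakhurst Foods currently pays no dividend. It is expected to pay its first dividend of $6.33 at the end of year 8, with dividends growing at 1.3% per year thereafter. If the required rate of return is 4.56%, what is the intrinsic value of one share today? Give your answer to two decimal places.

Deferred-dividend DDM. At t=7 the remaining stream is a growing perpetuity with first payment D_8 = 6.33.
V_7 = D_8/(r−g) = 6.33/(0.0456−0.013) = 194.1718
P₀ = V_7/(1+r)^7 = 194.1718/(1+0.0456)^7 = 142.1108

$142.11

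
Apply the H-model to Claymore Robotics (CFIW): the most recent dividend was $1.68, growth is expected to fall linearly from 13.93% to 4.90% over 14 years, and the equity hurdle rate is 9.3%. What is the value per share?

$64.19

H-model: P₀ = D₀[(1+g_L) + H(g_S−g_L)]/(r−g_L), with H = 14/2 = 7.
P₀ = 1.68 × [(1+0.049) + 7×(0.1393−0.049)] / (0.093−0.049)
   = 1.68 × 1.6811 / 0.044 = 64.1875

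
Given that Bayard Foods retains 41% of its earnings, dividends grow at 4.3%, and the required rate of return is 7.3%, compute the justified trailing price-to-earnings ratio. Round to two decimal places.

20.51

Payout ratio b = 1 − 0.41 = 0.59.
Justified trailing P/E = b(1+g)/(r−g) = 0.59×(1+0.043)/(0.073−0.043) = 20.5123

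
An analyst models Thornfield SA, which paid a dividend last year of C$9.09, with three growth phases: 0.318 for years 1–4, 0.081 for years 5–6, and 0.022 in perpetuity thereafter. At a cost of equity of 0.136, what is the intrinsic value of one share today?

Three-stage DDM. Project D₁…D_6; terminal Gordon value at t=6 with g = 0.022; discount at r = 0.136.
D_1 = 11.9806
D_2 = 15.7905
D_3 = 20.8118
D_4 = 27.4300
D_5 = 29.6518
D_6 = 32.0536
TV_6 = 32.7588/(0.136−0.022) = 287.3578
P₀ = Σ Dₜ/(1+r)ᵗ + TV_6/(1+r)^6 = 217.7436

C$217.74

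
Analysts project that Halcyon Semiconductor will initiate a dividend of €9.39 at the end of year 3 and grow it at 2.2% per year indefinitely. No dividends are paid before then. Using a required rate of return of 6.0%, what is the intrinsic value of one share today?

Deferred-dividend DDM. At t=2 the remaining stream is a growing perpetuity with first payment D_3 = 9.39.
V_2 = D_3/(r−g) = 9.39/(0.06−0.022) = 247.1053
P₀ = V_2/(1+r)^2 = 247.1053/(1+0.06)^2 = 219.9228

€219.92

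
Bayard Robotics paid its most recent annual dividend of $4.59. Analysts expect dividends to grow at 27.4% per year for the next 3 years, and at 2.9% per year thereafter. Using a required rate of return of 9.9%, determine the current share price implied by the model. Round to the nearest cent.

Two-stage DDM. Project D₁…D_3 at 0.274, terminal growth 0.029, discount at r = 0.099.
D_1 = 5.8477
D_2 = 7.4499
D_3 = 9.4912
Terminal value at t=3: TV = D_4/(r−g) = 9.7664/(0.099−0.029) = 139.5206
P₀ = 5.8477/(1+0.099)^1 + 7.4499/(1+0.099)^2 + 9.4912/(1+0.099)^3 + 139.5206/(1+0.099)^3 = 123.7497

$123.75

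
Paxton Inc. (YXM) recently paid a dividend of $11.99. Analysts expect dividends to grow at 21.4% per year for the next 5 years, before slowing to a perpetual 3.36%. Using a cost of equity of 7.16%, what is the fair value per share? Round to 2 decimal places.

$697.11

Two-stage DDM. Project D₁…D_5 at 0.214, terminal growth 0.0336, discount at r = 0.0716.
D_1 = 14.5559
D_2 = 17.6708
D_3 = 21.4524
D_4 = 26.0432
D_5 = 31.6164
Terminal value at t=5: TV = D_6/(r−g) = 32.6787/(0.0716−0.0336) = 859.9665
P₀ = 14.5559/(1+0.0716)^1 + 17.6708/(1+0.0716)^2 + 21.4524/(1+0.0716)^3 + 26.0432/(1+0.0716)^4 + 31.6164/(1+0.0716)^5 + 859.9665/(1+0.0716)^5 = 697.1094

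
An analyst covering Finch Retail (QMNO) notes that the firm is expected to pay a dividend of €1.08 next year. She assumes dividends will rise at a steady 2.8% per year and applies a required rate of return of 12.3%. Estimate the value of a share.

Gordon growth model: P₀ = D₁/(r − g), with D₁ = 1.08 given directly.
P₀ = 1.0800 / (0.123 − 0.028) = 1.0800 / 0.095 = 11.3684

€11.37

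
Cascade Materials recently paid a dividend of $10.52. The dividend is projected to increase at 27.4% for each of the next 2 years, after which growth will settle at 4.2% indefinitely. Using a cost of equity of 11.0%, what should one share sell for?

Two-stage DDM. Project D₁…D_2 at 0.274, terminal growth 0.042, discount at r = 0.11.
D_1 = 13.4025
D_2 = 17.0748
Terminal value at t=2: TV = D_3/(r−g) = 17.7919/(0.11−0.042) = 261.6456
P₀ = 13.4025/(1+0.11)^1 + 17.0748/(1+0.11)^2 + 261.6456/(1+0.11)^2 = 238.2900

$238.29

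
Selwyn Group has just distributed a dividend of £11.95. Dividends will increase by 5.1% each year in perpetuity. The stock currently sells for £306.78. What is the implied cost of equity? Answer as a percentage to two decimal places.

9.19%

Rearranging the constant-growth DDM: r = D₁/P₀ + g.
D₁ = 11.95 × (1 + 0.051) = 12.5594.
r = 12.5594 / 306.78 + 0.051 = 0.04094 + 0.051 = 0.09194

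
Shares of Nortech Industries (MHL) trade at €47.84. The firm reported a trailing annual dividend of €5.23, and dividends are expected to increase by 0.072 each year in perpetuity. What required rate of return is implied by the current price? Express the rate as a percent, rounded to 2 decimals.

Rearranging the constant-growth DDM: r = D₁/P₀ + g.
D₁ = 5.23 × (1 + 0.072) = 5.6066.
r = 5.6066 / 47.84 + 0.072 = 0.11719 + 0.072 = 0.18919

18.92%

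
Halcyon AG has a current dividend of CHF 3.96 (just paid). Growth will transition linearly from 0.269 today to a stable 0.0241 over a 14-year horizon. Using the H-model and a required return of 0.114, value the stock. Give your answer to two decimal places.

CHF 120.62

H-model: P₀ = D₀[(1+g_L) + H(g_S−g_L)]/(r−g_L), with H = 14/2 = 7.
P₀ = 3.96 × [(1+0.0241) + 7×(0.269−0.0241)] / (0.114−0.0241)
   = 3.96 × 2.7384 / 0.0899 = 120.6236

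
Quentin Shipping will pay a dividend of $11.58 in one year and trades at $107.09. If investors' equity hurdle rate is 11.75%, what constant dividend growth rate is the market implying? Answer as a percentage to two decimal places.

From P₀ = D₁/(r − g), the implied growth is g = r − D₁/P₀.
g = 0.1175 − 11.58/107.09 = 0.1175 − 0.10813 = 0.00937

0.94%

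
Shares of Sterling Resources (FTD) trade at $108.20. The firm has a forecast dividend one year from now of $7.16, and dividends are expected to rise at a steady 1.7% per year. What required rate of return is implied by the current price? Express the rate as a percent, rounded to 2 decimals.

Rearranging the constant-growth DDM: r = D₁/P₀ + g.
r = 7.1600 / 108.20 + 0.017 = 0.06617 + 0.017 = 0.08317

8.32%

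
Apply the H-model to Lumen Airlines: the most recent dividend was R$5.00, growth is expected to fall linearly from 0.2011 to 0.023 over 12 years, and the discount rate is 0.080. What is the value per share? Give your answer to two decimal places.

R$183.47

H-model: P₀ = D₀[(1+g_L) + H(g_S−g_L)]/(r−g_L), with H = 12/2 = 6.
P₀ = 5.00 × [(1+0.023) + 6×(0.2011−0.023)] / (0.08−0.023)
   = 5.00 × 2.0916 / 0.057 = 183.4737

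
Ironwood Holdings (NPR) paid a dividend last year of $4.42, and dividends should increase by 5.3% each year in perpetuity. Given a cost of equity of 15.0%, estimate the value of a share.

$47.98

Gordon growth model: P₀ = D₁/(r − g). D₁ = 4.42 × (1 + 0.053) = 4.6543.
P₀ = 4.6543 / (0.15 − 0.053) = 4.6543 / 0.097 = 47.9821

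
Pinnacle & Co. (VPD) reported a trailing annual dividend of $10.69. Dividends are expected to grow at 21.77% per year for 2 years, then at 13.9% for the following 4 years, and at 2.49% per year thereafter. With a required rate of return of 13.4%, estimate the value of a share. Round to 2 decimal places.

$191.51

Three-stage DDM. Project D₁…D_6; terminal Gordon value at t=6 with g = 0.0249; discount at r = 0.134.
D_1 = 13.0172
D_2 = 15.8511
D_3 = 18.0544
D_4 = 20.5639
D_5 = 23.4223
D_6 = 26.6780
TV_6 = 27.3423/(0.134−0.0249) = 250.6167
P₀ = Σ Dₜ/(1+r)ᵗ + TV_6/(1+r)^6 = 191.5069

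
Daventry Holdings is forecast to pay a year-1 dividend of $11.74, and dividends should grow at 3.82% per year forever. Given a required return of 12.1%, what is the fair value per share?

$141.79

Gordon growth model: P₀ = D₁/(r − g), with D₁ = 11.74 given directly.
P₀ = 11.7400 / (0.121 − 0.0382) = 11.7400 / 0.0828 = 141.7874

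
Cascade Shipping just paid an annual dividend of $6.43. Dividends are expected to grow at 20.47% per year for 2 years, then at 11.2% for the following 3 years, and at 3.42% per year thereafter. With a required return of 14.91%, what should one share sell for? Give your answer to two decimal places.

$91.32

Three-stage DDM. Project D₁…D_5; terminal Gordon value at t=5 with g = 0.0342; discount at r = 0.1491.
D_1 = 7.7462
D_2 = 9.3319
D_3 = 10.3770
D_4 = 11.5393
D_5 = 12.8317
TV_5 = 13.2705/(0.1491−0.0342) = 115.4962
P₀ = Σ Dₜ/(1+r)ᵗ + TV_5/(1+r)^5 = 91.3177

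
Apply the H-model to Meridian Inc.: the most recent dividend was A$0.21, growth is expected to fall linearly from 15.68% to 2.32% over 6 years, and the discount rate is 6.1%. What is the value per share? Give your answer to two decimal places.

A$7.91

H-model: P₀ = D₀[(1+g_L) + H(g_S−g_L)]/(r−g_L), with H = 6/2 = 3.
P₀ = 0.21 × [(1+0.0232) + 3×(0.1568−0.0232)] / (0.061−0.0232)
   = 0.21 × 1.4240 / 0.0378 = 7.9111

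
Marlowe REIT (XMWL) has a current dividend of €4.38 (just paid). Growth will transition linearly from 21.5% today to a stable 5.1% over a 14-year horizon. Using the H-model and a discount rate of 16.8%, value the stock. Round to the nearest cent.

€82.32

H-model: P₀ = D₀[(1+g_L) + H(g_S−g_L)]/(r−g_L), with H = 14/2 = 7.
P₀ = 4.38 × [(1+0.051) + 7×(0.215−0.051)] / (0.168−0.051)
   = 4.38 × 2.1990 / 0.117 = 82.3215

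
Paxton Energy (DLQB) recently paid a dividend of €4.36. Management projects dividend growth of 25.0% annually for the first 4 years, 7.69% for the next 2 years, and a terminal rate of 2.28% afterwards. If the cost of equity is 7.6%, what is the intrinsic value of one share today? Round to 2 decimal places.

Three-stage DDM. Project D₁…D_6; terminal Gordon value at t=6 with g = 0.0228; discount at r = 0.076.
D_1 = 5.4500
D_2 = 6.8125
D_3 = 8.5156
D_4 = 10.6445
D_5 = 11.4631
D_6 = 12.3446
TV_6 = 12.6261/(0.076−0.0228) = 237.3320
P₀ = Σ Dₜ/(1+r)ᵗ + TV_6/(1+r)^6 = 194.5544

€194.55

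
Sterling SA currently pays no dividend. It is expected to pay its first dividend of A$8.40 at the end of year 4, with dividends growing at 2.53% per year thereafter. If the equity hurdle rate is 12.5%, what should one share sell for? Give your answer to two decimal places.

Deferred-dividend DDM. At t=3 the remaining stream is a growing perpetuity with first payment D_4 = 8.40.
V_3 = D_4/(r−g) = 8.40/(0.125−0.0253) = 84.2528
P₀ = V_3/(1+r)^3 = 84.2528/(1+0.125)^3 = 59.1734

A$59.17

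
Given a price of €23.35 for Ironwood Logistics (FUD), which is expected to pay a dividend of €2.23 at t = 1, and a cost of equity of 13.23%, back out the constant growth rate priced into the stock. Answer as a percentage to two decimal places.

3.68%

From P₀ = D₁/(r − g), the implied growth is g = r − D₁/P₀.
g = 0.1323 − 2.23/23.35 = 0.1323 − 0.09550 = 0.03680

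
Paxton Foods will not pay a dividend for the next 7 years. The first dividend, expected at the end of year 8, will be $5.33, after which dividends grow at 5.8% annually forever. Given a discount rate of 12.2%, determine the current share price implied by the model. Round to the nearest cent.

Deferred-dividend DDM. At t=7 the remaining stream is a growing perpetuity with first payment D_8 = 5.33.
V_7 = D_8/(r−g) = 5.33/(0.122−0.058) = 83.2812
P₀ = V_7/(1+r)^7 = 83.2812/(1+0.122)^7 = 37.2047

$37.20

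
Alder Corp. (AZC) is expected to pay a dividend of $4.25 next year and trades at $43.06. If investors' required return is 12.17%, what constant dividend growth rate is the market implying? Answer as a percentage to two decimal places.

From P₀ = D₁/(r − g), the implied growth is g = r − D₁/P₀.
g = 0.1217 − 4.25/43.06 = 0.1217 − 0.09870 = 0.02300

2.30%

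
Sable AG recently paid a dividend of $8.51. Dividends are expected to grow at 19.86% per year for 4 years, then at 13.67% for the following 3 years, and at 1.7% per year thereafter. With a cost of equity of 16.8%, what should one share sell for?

Three-stage DDM. Project D₁…D_7; terminal Gordon value at t=7 with g = 0.017; discount at r = 0.168.
D_1 = 10.2001
D_2 = 12.2258
D_3 = 14.6539
D_4 = 17.5641
D_5 = 19.9651
D_6 = 22.6944
D_7 = 25.7967
TV_7 = 26.2352/(0.168−0.017) = 173.7434
P₀ = Σ Dₜ/(1+r)ᵗ + TV_7/(1+r)^7 = 121.7385

$121.74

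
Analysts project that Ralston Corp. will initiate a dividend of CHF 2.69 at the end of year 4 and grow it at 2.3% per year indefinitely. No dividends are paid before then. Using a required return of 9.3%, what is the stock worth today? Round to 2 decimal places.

Deferred-dividend DDM. At t=3 the remaining stream is a growing perpetuity with first payment D_4 = 2.69.
V_3 = D_4/(r−g) = 2.69/(0.093−0.023) = 38.4286
P₀ = V_3/(1+r)^3 = 38.4286/(1+0.093)^3 = 29.4302

CHF 29.43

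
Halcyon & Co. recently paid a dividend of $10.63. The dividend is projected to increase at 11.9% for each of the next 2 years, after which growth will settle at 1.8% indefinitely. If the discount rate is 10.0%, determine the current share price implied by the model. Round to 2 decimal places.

Two-stage DDM. Project D₁…D_2 at 0.119, terminal growth 0.018, discount at r = 0.1.
D_1 = 11.8950
D_2 = 13.3105
Terminal value at t=2: TV = D_3/(r−g) = 13.5501/(0.1−0.018) = 165.2446
P₀ = 11.8950/(1+0.1)^1 + 13.3105/(1+0.1)^2 + 165.2446/(1+0.1)^2 = 158.3798

$158.38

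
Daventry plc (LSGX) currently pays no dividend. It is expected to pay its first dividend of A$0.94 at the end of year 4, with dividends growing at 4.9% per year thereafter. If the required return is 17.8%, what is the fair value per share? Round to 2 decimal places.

A$4.46

Deferred-dividend DDM. At t=3 the remaining stream is a growing perpetuity with first payment D_4 = 0.94.
V_3 = D_4/(r−g) = 0.94/(0.178−0.049) = 7.2868
P₀ = V_3/(1+r)^3 = 7.2868/(1+0.178)^3 = 4.4576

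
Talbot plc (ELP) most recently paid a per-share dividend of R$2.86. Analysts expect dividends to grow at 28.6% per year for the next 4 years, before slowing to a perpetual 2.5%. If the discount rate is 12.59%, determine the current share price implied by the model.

R$65.58

Two-stage DDM. Project D₁…D_4 at 0.286, terminal growth 0.025, discount at r = 0.1259.
D_1 = 3.6780
D_2 = 4.7299
D_3 = 6.0826
D_4 = 7.8222
Terminal value at t=4: TV = D_5/(r−g) = 8.0178/(0.1259−0.025) = 79.4626
P₀ = 3.6780/(1+0.1259)^1 + 4.7299/(1+0.1259)^2 + 6.0826/(1+0.1259)^3 + 7.8222/(1+0.1259)^4 + 79.4626/(1+0.1259)^4 = 65.5771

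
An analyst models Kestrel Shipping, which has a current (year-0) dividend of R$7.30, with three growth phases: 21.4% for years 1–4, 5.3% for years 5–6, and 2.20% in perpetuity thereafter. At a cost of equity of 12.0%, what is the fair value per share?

R$147.13

Three-stage DDM. Project D₁…D_6; terminal Gordon value at t=6 with g = 0.022; discount at r = 0.12.
D_1 = 8.8622
D_2 = 10.7587
D_3 = 13.0611
D_4 = 15.8561
D_5 = 16.6965
D_6 = 17.5814
TV_6 = 17.9682/(0.12−0.022) = 183.3493
P₀ = Σ Dₜ/(1+r)ᵗ + TV_6/(1+r)^6 = 147.1347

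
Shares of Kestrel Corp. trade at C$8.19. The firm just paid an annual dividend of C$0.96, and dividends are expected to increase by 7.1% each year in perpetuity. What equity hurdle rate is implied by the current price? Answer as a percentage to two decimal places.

19.65%

Rearranging the constant-growth DDM: r = D₁/P₀ + g.
D₁ = 0.96 × (1 + 0.071) = 1.0282.
r = 1.0282 / 8.19 + 0.071 = 0.12554 + 0.071 = 0.19654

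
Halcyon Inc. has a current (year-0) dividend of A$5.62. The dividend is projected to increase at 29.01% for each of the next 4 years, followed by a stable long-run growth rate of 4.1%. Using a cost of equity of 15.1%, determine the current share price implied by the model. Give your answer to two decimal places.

Two-stage DDM. Project D₁…D_4 at 0.2901, terminal growth 0.041, discount at r = 0.151.
D_1 = 7.2504
D_2 = 9.3537
D_3 = 12.0672
D_4 = 15.5679
Terminal value at t=4: TV = D_5/(r−g) = 16.2062/(0.151−0.041) = 147.3289
P₀ = 7.2504/(1+0.151)^1 + 9.3537/(1+0.151)^2 + 12.0672/(1+0.151)^3 + 15.5679/(1+0.151)^4 + 147.3289/(1+0.151)^4 = 114.0869

A$114.09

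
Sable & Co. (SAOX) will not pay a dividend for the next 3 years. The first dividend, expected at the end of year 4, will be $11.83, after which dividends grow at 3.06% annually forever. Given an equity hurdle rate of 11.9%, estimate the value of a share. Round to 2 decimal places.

$95.51

Deferred-dividend DDM. At t=3 the remaining stream is a growing perpetuity with first payment D_4 = 11.83.
V_3 = D_4/(r−g) = 11.83/(0.119−0.0306) = 133.8235
P₀ = V_3/(1+r)^3 = 133.8235/(1+0.119)^3 = 95.5085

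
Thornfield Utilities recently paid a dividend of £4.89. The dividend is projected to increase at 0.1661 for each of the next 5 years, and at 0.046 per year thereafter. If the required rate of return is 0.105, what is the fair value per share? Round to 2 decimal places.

Two-stage DDM. Project D₁…D_5 at 0.1661, terminal growth 0.046, discount at r = 0.105.
D_1 = 5.7022
D_2 = 6.6494
D_3 = 7.7538
D_4 = 9.0417
D_5 = 10.5436
Terminal value at t=5: TV = D_6/(r−g) = 11.0286/(0.105−0.046) = 186.9251
P₀ = 5.7022/(1+0.105)^1 + 6.6494/(1+0.105)^2 + 7.7538/(1+0.105)^3 + 9.0417/(1+0.105)^4 + 10.5436/(1+0.105)^5 + 186.9251/(1+0.105)^5 = 142.2810

£142.28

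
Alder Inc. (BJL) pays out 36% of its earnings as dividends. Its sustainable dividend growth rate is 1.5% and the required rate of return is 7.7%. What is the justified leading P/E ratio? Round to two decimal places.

5.81

Justified leading P/E = b/(r−g) = 0.36/(0.077−0.015) = 5.8065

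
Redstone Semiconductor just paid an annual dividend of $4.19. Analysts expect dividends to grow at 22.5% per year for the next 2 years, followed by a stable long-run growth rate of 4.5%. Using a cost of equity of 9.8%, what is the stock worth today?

Two-stage DDM. Project D₁…D_2 at 0.225, terminal growth 0.045, discount at r = 0.098.
D_1 = 5.1328
D_2 = 6.2876
Terminal value at t=2: TV = D_3/(r−g) = 6.5706/(0.098−0.045) = 123.9729
P₀ = 5.1328/(1+0.098)^1 + 6.2876/(1+0.098)^2 + 123.9729/(1+0.098)^2 = 112.7205

$112.72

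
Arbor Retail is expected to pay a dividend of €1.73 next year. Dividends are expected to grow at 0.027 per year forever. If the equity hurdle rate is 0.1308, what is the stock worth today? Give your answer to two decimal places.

€16.67

Gordon growth model: P₀ = D₁/(r − g), with D₁ = 1.73 given directly.
P₀ = 1.7300 / (0.1308 − 0.027) = 1.7300 / 0.1038 = 16.6667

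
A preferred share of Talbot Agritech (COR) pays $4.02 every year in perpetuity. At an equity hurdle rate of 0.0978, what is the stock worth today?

Zero-growth DDM (perpetuity): P₀ = D/r = 4.02 / 0.0978 = 41.1043

$41.10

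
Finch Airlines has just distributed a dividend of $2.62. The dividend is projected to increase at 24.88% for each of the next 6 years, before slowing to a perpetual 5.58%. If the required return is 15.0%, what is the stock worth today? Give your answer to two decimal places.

Two-stage DDM. Project D₁…D_6 at 0.2488, terminal growth 0.0558, discount at r = 0.15.
D_1 = 3.2719
D_2 = 4.0859
D_3 = 5.1025
D_4 = 6.3720
D_5 = 7.9573
D_6 = 9.9371
Terminal value at t=6: TV = D_7/(r−g) = 10.4916/(0.15−0.0558) = 111.3754
P₀ = 3.2719/(1+0.15)^1 + 4.0859/(1+0.15)^2 + 5.1025/(1+0.15)^3 + 6.3720/(1+0.15)^4 + 7.9573/(1+0.15)^5 + 9.9371/(1+0.15)^6 + 111.3754/(1+0.15)^6 = 69.3357

$69.34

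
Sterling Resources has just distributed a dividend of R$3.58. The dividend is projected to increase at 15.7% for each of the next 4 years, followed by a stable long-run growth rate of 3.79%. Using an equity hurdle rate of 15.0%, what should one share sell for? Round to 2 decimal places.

Two-stage DDM. Project D₁…D_4 at 0.157, terminal growth 0.0379, discount at r = 0.15.
D_1 = 4.1421
D_2 = 4.7924
D_3 = 5.5448
D_4 = 6.4153
Terminal value at t=4: TV = D_5/(r−g) = 6.6584/(0.15−0.0379) = 59.3973
P₀ = 4.1421/(1+0.15)^1 + 4.7924/(1+0.15)^2 + 5.5448/(1+0.15)^3 + 6.4153/(1+0.15)^4 + 59.3973/(1+0.15)^4 = 48.4998

R$48.50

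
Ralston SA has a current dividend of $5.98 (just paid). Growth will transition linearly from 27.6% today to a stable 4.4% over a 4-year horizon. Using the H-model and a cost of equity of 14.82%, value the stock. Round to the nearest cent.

H-model: P₀ = D₀[(1+g_L) + H(g_S−g_L)]/(r−g_L), with H = 4/2 = 2.
P₀ = 5.98 × [(1+0.044) + 2×(0.276−0.044)] / (0.1482−0.044)
   = 5.98 × 1.5080 / 0.1042 = 86.5436

$86.54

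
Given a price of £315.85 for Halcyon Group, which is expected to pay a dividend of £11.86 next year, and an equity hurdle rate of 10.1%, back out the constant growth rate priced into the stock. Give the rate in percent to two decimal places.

From P₀ = D₁/(r − g), the implied growth is g = r − D₁/P₀.
g = 0.101 − 11.86/315.85 = 0.101 − 0.03755 = 0.06345

6.35%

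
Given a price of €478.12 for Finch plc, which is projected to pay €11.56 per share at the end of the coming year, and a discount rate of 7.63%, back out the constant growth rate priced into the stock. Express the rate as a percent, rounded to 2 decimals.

5.21%

From P₀ = D₁/(r − g), the implied growth is g = r − D₁/P₀.
g = 0.0763 − 11.56/478.12 = 0.0763 − 0.02418 = 0.05212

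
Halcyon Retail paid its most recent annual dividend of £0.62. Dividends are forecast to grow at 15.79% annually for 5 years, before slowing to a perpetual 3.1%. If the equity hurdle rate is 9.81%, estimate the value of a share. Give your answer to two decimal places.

£16.06

Two-stage DDM. Project D₁…D_5 at 0.1579, terminal growth 0.031, discount at r = 0.0981.
D_1 = 0.7179
D_2 = 0.8313
D_3 = 0.9625
D_4 = 1.1145
D_5 = 1.2905
Terminal value at t=5: TV = D_6/(r−g) = 1.3305/(0.0981−0.031) = 19.8282
P₀ = 0.7179/(1+0.0981)^1 + 0.8313/(1+0.0981)^2 + 0.9625/(1+0.0981)^3 + 1.1145/(1+0.0981)^4 + 1.2905/(1+0.0981)^5 + 19.8282/(1+0.0981)^5 = 16.0634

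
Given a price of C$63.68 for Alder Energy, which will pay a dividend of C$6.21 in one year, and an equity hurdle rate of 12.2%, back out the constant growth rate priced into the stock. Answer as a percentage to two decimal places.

2.45%

From P₀ = D₁/(r − g), the implied growth is g = r − D₁/P₀.
g = 0.122 − 6.21/63.68 = 0.122 − 0.09752 = 0.02448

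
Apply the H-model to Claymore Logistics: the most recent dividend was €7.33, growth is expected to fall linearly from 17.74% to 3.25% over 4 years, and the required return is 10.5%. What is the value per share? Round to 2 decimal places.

€133.69

H-model: P₀ = D₀[(1+g_L) + H(g_S−g_L)]/(r−g_L), with H = 4/2 = 2.
P₀ = 7.33 × [(1+0.0325) + 2×(0.1774−0.0325)] / (0.105−0.0325)
   = 7.33 × 1.3223 / 0.0725 = 133.6891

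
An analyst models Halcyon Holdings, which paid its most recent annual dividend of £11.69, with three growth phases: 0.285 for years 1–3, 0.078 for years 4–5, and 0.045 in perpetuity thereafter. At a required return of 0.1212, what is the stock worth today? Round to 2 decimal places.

Three-stage DDM. Project D₁…D_5; terminal Gordon value at t=5 with g = 0.045; discount at r = 0.1212.
D_1 = 15.0216
D_2 = 19.3028
D_3 = 24.8041
D_4 = 26.7388
D_5 = 28.8245
TV_5 = 30.1216/(0.1212−0.045) = 395.2963
P₀ = Σ Dₜ/(1+r)ᵗ + TV_5/(1+r)^5 = 302.6443

£302.64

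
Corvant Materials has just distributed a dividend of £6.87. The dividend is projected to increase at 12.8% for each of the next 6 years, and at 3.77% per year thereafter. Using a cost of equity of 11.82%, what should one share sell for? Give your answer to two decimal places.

£135.82

Two-stage DDM. Project D₁…D_6 at 0.128, terminal growth 0.0377, discount at r = 0.1182.
D_1 = 7.7494
D_2 = 8.7413
D_3 = 9.8602
D_4 = 11.1223
D_5 = 12.5459
D_6 = 14.1518
Terminal value at t=6: TV = D_7/(r−g) = 14.6853/(0.1182−0.0377) = 182.4262
P₀ = 7.7494/(1+0.1182)^1 + 8.7413/(1+0.1182)^2 + 9.8602/(1+0.1182)^3 + 11.1223/(1+0.1182)^4 + 12.5459/(1+0.1182)^5 + 14.1518/(1+0.1182)^6 + 182.4262/(1+0.1182)^6 = 135.8221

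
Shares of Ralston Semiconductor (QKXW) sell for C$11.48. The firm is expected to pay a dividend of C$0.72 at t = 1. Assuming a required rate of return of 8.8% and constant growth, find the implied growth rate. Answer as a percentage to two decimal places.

From P₀ = D₁/(r − g), the implied growth is g = r − D₁/P₀.
g = 0.088 − 0.72/11.48 = 0.088 − 0.06272 = 0.02528

2.53%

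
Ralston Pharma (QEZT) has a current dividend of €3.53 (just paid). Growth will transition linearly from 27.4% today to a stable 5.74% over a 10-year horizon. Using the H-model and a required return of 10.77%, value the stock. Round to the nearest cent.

H-model: P₀ = D₀[(1+g_L) + H(g_S−g_L)]/(r−g_L), with H = 10/2 = 5.
P₀ = 3.53 × [(1+0.0574) + 5×(0.274−0.0574)] / (0.1077−0.0574)
   = 3.53 × 2.1404 / 0.0503 = 150.2110

€150.21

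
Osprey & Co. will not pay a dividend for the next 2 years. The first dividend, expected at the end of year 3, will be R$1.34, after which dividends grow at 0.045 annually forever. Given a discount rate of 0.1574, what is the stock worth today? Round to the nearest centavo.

Deferred-dividend DDM. At t=2 the remaining stream is a growing perpetuity with first payment D_3 = 1.34.
V_2 = D_3/(r−g) = 1.34/(0.1574−0.045) = 11.9217
P₀ = V_2/(1+r)^2 = 11.9217/(1+0.1574)^2 = 8.8996

R$8.90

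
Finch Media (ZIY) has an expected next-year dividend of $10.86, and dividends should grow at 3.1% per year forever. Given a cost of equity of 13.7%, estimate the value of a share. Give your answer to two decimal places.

$102.45

Gordon growth model: P₀ = D₁/(r − g), with D₁ = 10.86 given directly.
P₀ = 10.8600 / (0.137 − 0.031) = 10.8600 / 0.106 = 102.4528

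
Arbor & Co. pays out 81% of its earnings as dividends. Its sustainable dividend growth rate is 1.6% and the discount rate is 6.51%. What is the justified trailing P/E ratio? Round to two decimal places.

Justified trailing P/E = b(1+g)/(r−g) = 0.81×(1+0.016)/(0.0651−0.016) = 16.7609

16.76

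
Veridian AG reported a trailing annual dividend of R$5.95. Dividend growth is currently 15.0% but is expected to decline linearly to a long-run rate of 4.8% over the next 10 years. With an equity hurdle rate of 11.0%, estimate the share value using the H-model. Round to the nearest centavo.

R$149.52

H-model: P₀ = D₀[(1+g_L) + H(g_S−g_L)]/(r−g_L), with H = 10/2 = 5.
P₀ = 5.95 × [(1+0.048) + 5×(0.15−0.048)] / (0.11−0.048)
   = 5.95 × 1.5580 / 0.062 = 149.5177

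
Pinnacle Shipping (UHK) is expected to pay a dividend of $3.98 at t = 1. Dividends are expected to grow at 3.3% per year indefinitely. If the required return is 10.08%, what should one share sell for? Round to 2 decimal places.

$58.70

Gordon growth model: P₀ = D₁/(r − g), with D₁ = 3.98 given directly.
P₀ = 3.9800 / (0.1008 − 0.033) = 3.9800 / 0.0678 = 58.7021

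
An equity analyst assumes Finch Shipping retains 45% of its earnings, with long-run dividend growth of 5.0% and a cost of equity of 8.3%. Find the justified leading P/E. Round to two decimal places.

16.67

Payout ratio b = 1 − 0.45 = 0.55.
Justified leading P/E = b/(r−g) = 0.55/(0.083−0.05) = 16.6667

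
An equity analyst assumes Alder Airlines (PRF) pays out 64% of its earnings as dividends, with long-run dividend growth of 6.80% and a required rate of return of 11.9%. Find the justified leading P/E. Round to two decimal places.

Justified leading P/E = b/(r−g) = 0.64/(0.119−0.068) = 12.5490

12.55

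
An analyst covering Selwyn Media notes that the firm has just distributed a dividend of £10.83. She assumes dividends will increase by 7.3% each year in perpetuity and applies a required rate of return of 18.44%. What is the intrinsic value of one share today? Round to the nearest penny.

£104.31

Gordon growth model: P₀ = D₁/(r − g). D₁ = 10.83 × (1 + 0.073) = 11.6206.
P₀ = 11.6206 / (0.1844 − 0.073) = 11.6206 / 0.1114 = 104.3141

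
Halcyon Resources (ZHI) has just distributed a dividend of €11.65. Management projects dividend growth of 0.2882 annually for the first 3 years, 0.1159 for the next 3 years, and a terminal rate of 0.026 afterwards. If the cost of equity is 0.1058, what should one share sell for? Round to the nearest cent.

€347.42

Three-stage DDM. Project D₁…D_6; terminal Gordon value at t=6 with g = 0.026; discount at r = 0.1058.
D_1 = 15.0075
D_2 = 19.3327
D_3 = 24.9044
D_4 = 27.7908
D_5 = 31.0118
D_6 = 34.6060
TV_6 = 35.5058/(0.1058−0.026) = 444.9345
P₀ = Σ Dₜ/(1+r)ᵗ + TV_6/(1+r)^6 = 347.4230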